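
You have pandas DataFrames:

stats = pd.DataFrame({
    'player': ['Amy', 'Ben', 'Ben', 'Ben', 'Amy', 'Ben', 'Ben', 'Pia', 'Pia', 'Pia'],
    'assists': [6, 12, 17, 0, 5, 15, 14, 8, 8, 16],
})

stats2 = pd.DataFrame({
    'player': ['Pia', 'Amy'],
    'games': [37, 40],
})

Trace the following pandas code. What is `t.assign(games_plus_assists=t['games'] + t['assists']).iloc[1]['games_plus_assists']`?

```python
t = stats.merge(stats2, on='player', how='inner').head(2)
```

45

merge on 'player' (how='inner') → 5 rows:
  player  assists  games
0    Amy        6     40
1    Amy        5     40
2    Pia        8     37
3    Pia        8     37
4    Pia       16     37
take first 2 rows:
  player  assists  games
0    Amy        6     40
1    Amy        5     40
add column games_plus_assists = t['games'] + t['assists']:
  player  assists  games  games_plus_assists
0    Amy        6     40                  46
1    Amy        5     40                  45
Hence 45.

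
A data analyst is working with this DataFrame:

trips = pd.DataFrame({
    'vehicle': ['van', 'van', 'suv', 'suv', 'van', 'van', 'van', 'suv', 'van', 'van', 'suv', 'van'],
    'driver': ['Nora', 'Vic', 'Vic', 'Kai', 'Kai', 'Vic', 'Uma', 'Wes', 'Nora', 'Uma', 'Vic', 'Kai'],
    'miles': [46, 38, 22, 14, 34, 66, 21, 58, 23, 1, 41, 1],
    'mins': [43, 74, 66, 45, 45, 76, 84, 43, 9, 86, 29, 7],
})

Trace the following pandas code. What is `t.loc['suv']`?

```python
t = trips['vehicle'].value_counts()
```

4

value_counts of vehicle:
vehicle
van    8
suv    4
Name: count, dtype: int64
The value at index 'suv' is 4.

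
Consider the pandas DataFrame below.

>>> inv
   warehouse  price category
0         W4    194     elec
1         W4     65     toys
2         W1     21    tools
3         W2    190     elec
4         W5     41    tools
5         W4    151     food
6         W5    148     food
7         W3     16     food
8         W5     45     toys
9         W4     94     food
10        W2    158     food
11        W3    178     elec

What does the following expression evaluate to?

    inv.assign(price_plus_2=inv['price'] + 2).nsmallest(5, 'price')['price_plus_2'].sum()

198

add column price_plus_2 = inv['price'] + 2:
   warehouse  price category  price_plus_2
0         W4    194     elec           196
1         W4     65     toys            67
2         W1     21    tools            23
3         W2    190     elec           192
4         W5     41    tools            43
5         W4    151     food           153
6         W5    148     food           150
7         W3     16     food            18
8         W5     45     toys            47
9         W4     94     food            96
10        W2    158     food           160
11        W3    178     elec           180
take 5 rows with smallest price:
  warehouse  price category  price_plus_2
7        W3     16     food            18
2        W1     21    tools            23
4        W5     41    tools            43
8        W5     45     toys            47
1        W4     65     toys            67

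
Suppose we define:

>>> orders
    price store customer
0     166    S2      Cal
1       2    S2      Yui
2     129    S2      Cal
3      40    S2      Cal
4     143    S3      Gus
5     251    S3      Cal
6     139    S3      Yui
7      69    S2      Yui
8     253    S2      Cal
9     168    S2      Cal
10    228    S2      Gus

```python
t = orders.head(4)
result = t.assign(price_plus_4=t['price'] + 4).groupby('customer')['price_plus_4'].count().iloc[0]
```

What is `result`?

3

take first 4 rows:
   price store customer
0    166    S2      Cal
1      2    S2      Yui
2    129    S2      Cal
3     40    S2      Cal
add column price_plus_4 = t['price'] + 4:
   price store customer  price_plus_4
0    166    S2      Cal           170
1      2    S2      Yui             6
2    129    S2      Cal           133
3     40    S2      Cal            44
group by customer, count of price_plus_4:
customer
Cal    3
Yui    1
Name: price_plus_4, dtype: int64
Hence 3.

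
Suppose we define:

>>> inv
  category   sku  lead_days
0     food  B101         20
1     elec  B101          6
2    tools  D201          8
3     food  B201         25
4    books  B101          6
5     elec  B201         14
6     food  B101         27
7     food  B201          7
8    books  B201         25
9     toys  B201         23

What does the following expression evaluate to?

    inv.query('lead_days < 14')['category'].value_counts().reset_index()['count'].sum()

filter rows where lead_days < 14:
  category   sku  lead_days
1     elec  B101          6
2    tools  D201          8
4    books  B101          6
7     food  B201          7
value_counts of category:
category
elec     1
tools    1
books    1
food     1
Name: count, dtype: int64
reset_index():
  category  count
0     elec      1
1    tools      1
2    books      1
3     food      1

4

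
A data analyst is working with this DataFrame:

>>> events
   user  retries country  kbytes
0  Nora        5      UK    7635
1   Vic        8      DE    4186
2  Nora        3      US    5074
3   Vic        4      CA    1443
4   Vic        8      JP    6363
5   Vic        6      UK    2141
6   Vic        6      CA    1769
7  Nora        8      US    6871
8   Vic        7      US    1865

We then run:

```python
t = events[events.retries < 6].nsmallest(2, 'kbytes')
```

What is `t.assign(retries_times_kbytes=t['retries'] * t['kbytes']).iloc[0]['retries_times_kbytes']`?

filter rows where retries < 6:
   user  retries country  kbytes
0  Nora        5      UK    7635
2  Nora        3      US    5074
3   Vic        4      CA    1443
take 2 rows with smallest kbytes:
   user  retries country  kbytes
3   Vic        4      CA    1443
2  Nora        3      US    5074
add column retries_times_kbytes = t['retries'] * t['kbytes']:
   user  retries country  kbytes  retries_times_kbytes
3   Vic        4      CA    1443                  5772
2  Nora        3      US    5074                 15222
The value at position 0, column 'retries_times_kbytes' is 5772.

5772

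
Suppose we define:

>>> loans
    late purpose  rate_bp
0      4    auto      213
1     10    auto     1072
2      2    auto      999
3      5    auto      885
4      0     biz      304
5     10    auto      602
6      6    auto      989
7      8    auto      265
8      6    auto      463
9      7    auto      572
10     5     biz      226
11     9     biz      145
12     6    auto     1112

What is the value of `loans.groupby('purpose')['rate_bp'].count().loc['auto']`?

group by purpose, count of rate_bp:
purpose
auto    10
biz      3
Name: rate_bp, dtype: int64

10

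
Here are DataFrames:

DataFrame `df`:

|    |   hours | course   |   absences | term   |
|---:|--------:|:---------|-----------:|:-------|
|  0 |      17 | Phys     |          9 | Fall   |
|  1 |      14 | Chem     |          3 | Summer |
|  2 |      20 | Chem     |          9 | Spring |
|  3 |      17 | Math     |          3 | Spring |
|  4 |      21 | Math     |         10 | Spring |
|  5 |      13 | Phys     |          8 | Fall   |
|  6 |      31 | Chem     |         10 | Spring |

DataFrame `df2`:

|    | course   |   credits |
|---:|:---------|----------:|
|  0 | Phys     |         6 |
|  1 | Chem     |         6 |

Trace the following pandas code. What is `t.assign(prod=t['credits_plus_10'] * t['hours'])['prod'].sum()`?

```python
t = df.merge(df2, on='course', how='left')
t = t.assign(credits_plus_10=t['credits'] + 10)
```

1520.0

merge on 'course' (how='left') → 7 rows:
   hours course  absences    term  credits
0     17   Phys         9    Fall      6.0
1     14   Chem         3  Summer      6.0
2     20   Chem         9  Spring      6.0
3     17   Math         3  Spring      NaN
4     21   Math        10  Spring      NaN
5     13   Phys         8    Fall      6.0
6     31   Chem        10  Spring      6.0
add column credits_plus_10 = t['credits'] + 10:
   hours course  absences    term  credits  credits_plus_10
0     17   Phys         9    Fall      6.0             16.0
1     14   Chem         3  Summer      6.0             16.0
2     20   Chem         9  Spring      6.0             16.0
3     17   Math         3  Spring      NaN              NaN
4     21   Math        10  Spring      NaN              NaN
5     13   Phys         8    Fall      6.0             16.0
6     31   Chem        10  Spring      6.0             16.0
add column prod = t['credits_plus_10'] * t['hours']:
   hours course  absences    term  credits  credits_plus_10   prod
0     17   Phys         9    Fall      6.0             16.0  272.0
1     14   Chem         3  Summer      6.0             16.0  224.0
2     20   Chem         9  Spring      6.0             16.0  320.0
3     17   Math         3  Spring      NaN              NaN    NaN
4     21   Math        10  Spring      NaN              NaN    NaN
5     13   Phys         8    Fall      6.0             16.0  208.0
6     31   Chem        10  Spring      6.0             16.0  496.0
The sum of column 'prod' is 1520.0.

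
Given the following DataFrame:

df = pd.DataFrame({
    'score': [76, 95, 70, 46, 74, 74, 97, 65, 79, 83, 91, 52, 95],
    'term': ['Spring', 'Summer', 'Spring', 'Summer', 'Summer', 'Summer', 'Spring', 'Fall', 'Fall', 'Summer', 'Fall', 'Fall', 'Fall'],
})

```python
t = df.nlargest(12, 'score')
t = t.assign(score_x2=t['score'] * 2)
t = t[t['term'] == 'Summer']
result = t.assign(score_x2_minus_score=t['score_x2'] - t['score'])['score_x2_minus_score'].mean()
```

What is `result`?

take 12 rows with largest score:
    score    term
6      97  Spring
1      95  Summer
12     95    Fall
10     91    Fall
9      83  Summer
8      79    Fall
0      76  Spring
4      74  Summer
5      74  Summer
2      70  Spring
7      65    Fall
11     52    Fall
add column score_x2 = t['score'] * 2:
    score    term  score_x2
6      97  Spring       194
1      95  Summer       190
12     95    Fall       190
10     91    Fall       182
9      83  Summer       166
8      79    Fall       158
0      76  Spring       152
4      74  Summer       148
5      74  Summer       148
2      70  Spring       140
7      65    Fall       130
11     52    Fall       104
filter rows where term == 'Summer':
   score    term  score_x2
1     95  Summer       190
9     83  Summer       166
4     74  Summer       148
5     74  Summer       148
add column score_x2_minus_score = t['score_x2'] - t['score']:
   score    term  score_x2  score_x2_minus_score
1     95  Summer       190                    95
9     83  Summer       166                    83
4     74  Summer       148                    74
5     74  Summer       148                    74
Finally, mean of column 'score_x2_minus_score' = 81.5.

81.5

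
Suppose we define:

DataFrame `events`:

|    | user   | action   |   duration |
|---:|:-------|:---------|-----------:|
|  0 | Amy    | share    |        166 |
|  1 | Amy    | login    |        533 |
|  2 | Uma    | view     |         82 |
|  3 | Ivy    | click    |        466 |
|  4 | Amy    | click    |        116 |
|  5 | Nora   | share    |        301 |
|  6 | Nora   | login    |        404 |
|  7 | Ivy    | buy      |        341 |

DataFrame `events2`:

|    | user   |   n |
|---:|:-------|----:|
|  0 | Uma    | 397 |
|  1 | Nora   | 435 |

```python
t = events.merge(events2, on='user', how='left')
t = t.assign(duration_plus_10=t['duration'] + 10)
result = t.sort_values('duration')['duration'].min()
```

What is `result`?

82

merge on 'user' (how='left') → 8 rows:
   user action  duration      n
0   Amy  share       166    NaN
1   Amy  login       533    NaN
2   Uma   view        82  397.0
3   Ivy  click       466    NaN
4   Amy  click       116    NaN
5  Nora  share       301  435.0
6  Nora  login       404  435.0
7   Ivy    buy       341    NaN
add column duration_plus_10 = t['duration'] + 10:
   user action  duration      n  duration_plus_10
0   Amy  share       166    NaN               176
1   Amy  login       533    NaN               543
2   Uma   view        82  397.0                92
3   Ivy  click       466    NaN               476
4   Amy  click       116    NaN               126
5  Nora  share       301  435.0               311
6  Nora  login       404  435.0               414
7   Ivy    buy       341    NaN               351
sort by duration:
   user action  duration      n  duration_plus_10
2   Uma   view        82  397.0                92
4   Amy  click       116    NaN               126
0   Amy  share       166    NaN               176
5  Nora  share       301  435.0               311
7   Ivy    buy       341    NaN               351
6  Nora  login       404  435.0               414
3   Ivy  click       466    NaN               476
1   Amy  login       533    NaN               543
min of column 'duration' → 82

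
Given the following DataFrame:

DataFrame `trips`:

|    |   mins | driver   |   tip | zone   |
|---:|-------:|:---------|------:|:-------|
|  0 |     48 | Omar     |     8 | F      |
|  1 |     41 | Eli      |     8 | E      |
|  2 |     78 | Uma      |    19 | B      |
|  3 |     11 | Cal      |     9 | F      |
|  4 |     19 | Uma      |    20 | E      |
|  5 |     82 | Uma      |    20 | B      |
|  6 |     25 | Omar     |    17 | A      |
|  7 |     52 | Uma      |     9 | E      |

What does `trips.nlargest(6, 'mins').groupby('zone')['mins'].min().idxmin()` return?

take 6 rows with largest mins:
   mins driver  tip zone
5    82    Uma   20    B
2    78    Uma   19    B
7    52    Uma    9    E
0    48   Omar    8    F
1    41    Eli    8    E
6    25   Omar   17    A
group by zone, min of mins:
zone
A    25
B    78
E    41
F    48
Name: mins, dtype: int64
Then the label with the smallest value: A

A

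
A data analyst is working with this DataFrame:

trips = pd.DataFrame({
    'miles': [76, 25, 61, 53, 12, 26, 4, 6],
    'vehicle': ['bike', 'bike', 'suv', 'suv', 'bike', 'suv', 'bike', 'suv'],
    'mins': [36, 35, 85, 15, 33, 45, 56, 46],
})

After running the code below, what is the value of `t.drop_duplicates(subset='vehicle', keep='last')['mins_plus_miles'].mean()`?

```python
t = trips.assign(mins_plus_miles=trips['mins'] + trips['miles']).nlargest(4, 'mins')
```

add column mins_plus_miles = trips['mins'] + trips['miles']:
   miles vehicle  mins  mins_plus_miles
0     76    bike    36              112
1     25    bike    35               60
2     61     suv    85              146
3     53     suv    15               68
4     12    bike    33               45
5     26     suv    45               71
6      4    bike    56               60
7      6     suv    46               52
take 4 rows with largest mins:
   miles vehicle  mins  mins_plus_miles
2     61     suv    85              146
6      4    bike    56               60
7      6     suv    46               52
5     26     suv    45               71
drop duplicate vehicle (keep=last):
   miles vehicle  mins  mins_plus_miles
6      4    bike    56               60
5     26     suv    45               71

65.5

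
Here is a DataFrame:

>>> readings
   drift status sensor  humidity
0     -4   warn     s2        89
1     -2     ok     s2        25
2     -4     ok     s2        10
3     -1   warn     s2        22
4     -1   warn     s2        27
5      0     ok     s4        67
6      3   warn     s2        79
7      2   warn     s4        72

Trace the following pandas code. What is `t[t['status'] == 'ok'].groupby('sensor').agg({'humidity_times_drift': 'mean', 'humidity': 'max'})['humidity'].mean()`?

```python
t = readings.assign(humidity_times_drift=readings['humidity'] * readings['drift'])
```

46.0

add column humidity_times_drift = readings['humidity'] * readings['drift']:
   drift status sensor  humidity  humidity_times_drift
0     -4   warn     s2        89                  -356
1     -2     ok     s2        25                   -50
2     -4     ok     s2        10                   -40
3     -1   warn     s2        22                   -22
4     -1   warn     s2        27                   -27
5      0     ok     s4        67                     0
6      3   warn     s2        79                   237
7      2   warn     s4        72                   144
filter rows where status == 'ok':
   drift status sensor  humidity  humidity_times_drift
1     -2     ok     s2        25                   -50
2     -4     ok     s2        10                   -40
5      0     ok     s4        67                     0
group by sensor: mean(humidity_times_drift), max(humidity):
        humidity_times_drift  humidity
sensor                                
s2                     -45.0        25
s4                       0.0        67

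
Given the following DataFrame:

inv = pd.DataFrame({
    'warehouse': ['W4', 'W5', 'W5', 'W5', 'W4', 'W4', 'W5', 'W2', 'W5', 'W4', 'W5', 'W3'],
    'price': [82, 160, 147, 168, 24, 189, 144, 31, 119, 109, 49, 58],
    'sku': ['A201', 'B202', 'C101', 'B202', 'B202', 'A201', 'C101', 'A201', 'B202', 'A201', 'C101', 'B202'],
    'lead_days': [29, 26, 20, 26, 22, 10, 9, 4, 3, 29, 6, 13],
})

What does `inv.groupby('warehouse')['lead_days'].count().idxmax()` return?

group by warehouse, count of lead_days:
warehouse
W2    1
W3    1
W4    4
W5    6
Name: lead_days, dtype: int64
The label with the largest value is W5.

W5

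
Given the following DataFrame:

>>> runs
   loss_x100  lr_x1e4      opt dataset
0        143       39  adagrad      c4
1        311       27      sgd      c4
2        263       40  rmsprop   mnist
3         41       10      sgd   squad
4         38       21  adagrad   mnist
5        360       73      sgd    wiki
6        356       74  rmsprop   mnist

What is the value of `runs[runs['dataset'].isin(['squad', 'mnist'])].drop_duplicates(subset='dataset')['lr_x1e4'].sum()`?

filter rows where dataset in ['squad', 'mnist']:
   loss_x100  lr_x1e4      opt dataset
2        263       40  rmsprop   mnist
3         41       10      sgd   squad
4         38       21  adagrad   mnist
6        356       74  rmsprop   mnist
drop duplicate dataset (keep=first):
   loss_x100  lr_x1e4      opt dataset
2        263       40  rmsprop   mnist
3         41       10      sgd   squad
Then the sum of column 'lr_x1e4': 50

50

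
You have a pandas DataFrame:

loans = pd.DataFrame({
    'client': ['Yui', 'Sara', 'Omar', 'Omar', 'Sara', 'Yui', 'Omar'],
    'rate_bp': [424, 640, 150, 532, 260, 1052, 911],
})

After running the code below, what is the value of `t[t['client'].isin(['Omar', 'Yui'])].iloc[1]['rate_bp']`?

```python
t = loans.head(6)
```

150

take first 6 rows:
  client  rate_bp
0    Yui      424
1   Sara      640
2   Omar      150
3   Omar      532
4   Sara      260
5    Yui     1052
filter rows where client in ['Omar', 'Yui']:
  client  rate_bp
0    Yui      424
2   Omar      150
3   Omar      532
5    Yui     1052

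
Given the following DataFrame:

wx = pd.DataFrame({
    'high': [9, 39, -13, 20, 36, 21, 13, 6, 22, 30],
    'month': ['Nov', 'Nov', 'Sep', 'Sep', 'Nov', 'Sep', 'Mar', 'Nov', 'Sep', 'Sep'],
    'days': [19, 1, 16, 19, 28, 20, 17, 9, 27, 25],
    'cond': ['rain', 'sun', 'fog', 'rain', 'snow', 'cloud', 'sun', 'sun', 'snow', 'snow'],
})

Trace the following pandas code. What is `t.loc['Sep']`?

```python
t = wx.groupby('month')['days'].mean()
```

21.4

group by month, mean of days:
month
Mar    17.00
Nov    14.25
Sep    21.40
Name: days, dtype: float64
So loc['Sep'] = 21.4.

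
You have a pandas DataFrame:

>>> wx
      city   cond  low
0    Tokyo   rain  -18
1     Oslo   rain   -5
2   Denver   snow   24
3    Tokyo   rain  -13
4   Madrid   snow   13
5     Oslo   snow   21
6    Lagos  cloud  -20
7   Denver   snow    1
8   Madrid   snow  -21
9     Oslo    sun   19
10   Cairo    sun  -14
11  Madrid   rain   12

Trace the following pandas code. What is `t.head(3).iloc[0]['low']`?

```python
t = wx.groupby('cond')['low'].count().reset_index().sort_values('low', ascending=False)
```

5

group by cond, count of low:
cond
cloud    1
rain     4
snow     5
sun      2
Name: low, dtype: int64
reset_index():
    cond  low
0  cloud    1
1   rain    4
2   snow    5
3    sun    2
sort by low descending:
    cond  low
2   snow    5
1   rain    4
3    sun    2
0  cloud    1
take first 3 rows:
   cond  low
2  snow    5
1  rain    4
3   sun    2
Hence 5.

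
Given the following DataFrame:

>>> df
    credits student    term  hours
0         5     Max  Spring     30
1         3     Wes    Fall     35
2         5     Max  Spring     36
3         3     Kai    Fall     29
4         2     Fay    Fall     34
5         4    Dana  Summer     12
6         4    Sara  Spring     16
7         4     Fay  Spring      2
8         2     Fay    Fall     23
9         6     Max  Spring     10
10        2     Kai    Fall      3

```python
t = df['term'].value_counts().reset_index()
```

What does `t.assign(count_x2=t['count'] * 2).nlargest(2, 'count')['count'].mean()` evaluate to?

5.0

value_counts of term:
term
Spring    5
Fall      5
Summer    1
Name: count, dtype: int64
reset_index():
     term  count
0  Spring      5
1    Fall      5
2  Summer      1
add column count_x2 = t['count'] * 2:
     term  count  count_x2
0  Spring      5        10
1    Fall      5        10
2  Summer      1         2
take 2 rows with largest count:
     term  count  count_x2
0  Spring      5        10
1    Fall      5        10
So mean() = 5.0.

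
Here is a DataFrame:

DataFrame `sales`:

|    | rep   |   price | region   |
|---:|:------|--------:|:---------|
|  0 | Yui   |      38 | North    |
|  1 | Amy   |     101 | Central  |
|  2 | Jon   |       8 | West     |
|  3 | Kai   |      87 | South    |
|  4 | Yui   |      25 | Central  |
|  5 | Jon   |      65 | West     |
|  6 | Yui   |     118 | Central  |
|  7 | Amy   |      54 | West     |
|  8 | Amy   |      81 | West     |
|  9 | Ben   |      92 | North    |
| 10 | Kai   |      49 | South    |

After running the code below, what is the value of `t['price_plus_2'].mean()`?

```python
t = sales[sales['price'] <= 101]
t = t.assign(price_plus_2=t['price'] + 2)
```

filter rows where price <= 101:
    rep  price   region
0   Yui     38    North
1   Amy    101  Central
2   Jon      8     West
3   Kai     87    South
4   Yui     25  Central
5   Jon     65     West
7   Amy     54     West
8   Amy     81     West
9   Ben     92    North
10  Kai     49    South
add column price_plus_2 = t['price'] + 2:
    rep  price   region  price_plus_2
0   Yui     38    North            40
1   Amy    101  Central           103
2   Jon      8     West            10
3   Kai     87    South            89
4   Yui     25  Central            27
5   Jon     65     West            67
7   Amy     54     West            56
8   Amy     81     West            83
9   Ben     92    North            94
10  Kai     49    South            51

62.0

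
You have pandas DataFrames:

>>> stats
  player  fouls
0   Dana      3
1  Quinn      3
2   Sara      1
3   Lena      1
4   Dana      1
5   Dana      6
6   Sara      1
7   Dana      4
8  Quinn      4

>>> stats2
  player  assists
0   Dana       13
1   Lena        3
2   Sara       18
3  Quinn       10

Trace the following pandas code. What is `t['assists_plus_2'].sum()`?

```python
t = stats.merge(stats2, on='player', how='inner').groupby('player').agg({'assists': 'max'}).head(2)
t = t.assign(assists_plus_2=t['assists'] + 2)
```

20

merge on 'player' (how='inner') → 9 rows:
  player  fouls  assists
0   Dana      3       13
1  Quinn      3       10
2   Sara      1       18
3   Lena      1        3
4   Dana      1       13
5   Dana      6       13
6   Sara      1       18
7   Dana      4       13
8  Quinn      4       10
group by player, max of assists:
        assists
player         
Dana         13
Lena          3
Quinn        10
Sara         18
take first 2 rows:
        assists
player         
Dana         13
Lena          3
add column assists_plus_2 = t['assists'] + 2:
        assists  assists_plus_2
player                         
Dana         13              15
Lena          3               5
Finally, sum of column 'assists_plus_2' = 20.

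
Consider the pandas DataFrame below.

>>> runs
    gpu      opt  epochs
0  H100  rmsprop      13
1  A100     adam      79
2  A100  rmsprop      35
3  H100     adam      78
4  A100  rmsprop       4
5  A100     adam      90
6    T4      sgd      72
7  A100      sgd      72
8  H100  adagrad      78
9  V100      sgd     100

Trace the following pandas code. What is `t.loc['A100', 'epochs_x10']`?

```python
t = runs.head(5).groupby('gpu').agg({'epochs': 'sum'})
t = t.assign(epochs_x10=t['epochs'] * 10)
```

1180

take first 5 rows:
    gpu      opt  epochs
0  H100  rmsprop      13
1  A100     adam      79
2  A100  rmsprop      35
3  H100     adam      78
4  A100  rmsprop       4
group by gpu, sum of epochs:
      epochs
gpu         
A100     118
H100      91
add column epochs_x10 = t['epochs'] * 10:
      epochs  epochs_x10
gpu                     
A100     118        1180
H100      91         910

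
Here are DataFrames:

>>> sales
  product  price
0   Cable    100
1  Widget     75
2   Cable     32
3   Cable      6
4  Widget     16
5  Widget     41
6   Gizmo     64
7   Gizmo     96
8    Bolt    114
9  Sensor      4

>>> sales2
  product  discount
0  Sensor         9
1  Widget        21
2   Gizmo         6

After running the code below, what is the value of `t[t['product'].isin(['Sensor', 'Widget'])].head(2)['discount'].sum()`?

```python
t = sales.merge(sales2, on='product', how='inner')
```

42

merge on 'product' (how='inner') → 6 rows:
  product  price  discount
0  Widget     75        21
1  Widget     16        21
2  Widget     41        21
3   Gizmo     64         6
4   Gizmo     96         6
5  Sensor      4         9
filter rows where product in ['Sensor', 'Widget']:
  product  price  discount
0  Widget     75        21
1  Widget     16        21
2  Widget     41        21
5  Sensor      4         9
take first 2 rows:
  product  price  discount
0  Widget     75        21
1  Widget     16        21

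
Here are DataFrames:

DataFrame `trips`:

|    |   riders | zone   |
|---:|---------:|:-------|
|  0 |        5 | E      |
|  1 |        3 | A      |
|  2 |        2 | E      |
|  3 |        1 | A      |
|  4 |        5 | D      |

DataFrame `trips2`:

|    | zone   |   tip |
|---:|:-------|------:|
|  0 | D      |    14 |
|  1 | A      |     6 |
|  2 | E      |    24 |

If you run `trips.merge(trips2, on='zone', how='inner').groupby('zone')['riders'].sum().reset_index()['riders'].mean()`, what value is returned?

merge on 'zone' (how='inner') → 5 rows:
   riders zone  tip
0       5    E   24
1       3    A    6
2       2    E   24
3       1    A    6
4       5    D   14
group by zone, sum of riders:
zone
A    4
D    5
E    7
Name: riders, dtype: int64
reset_index():
  zone  riders
0    A       4
1    D       5
2    E       7
Finally, mean of column 'riders' = 5.33333333333.

5.33333333333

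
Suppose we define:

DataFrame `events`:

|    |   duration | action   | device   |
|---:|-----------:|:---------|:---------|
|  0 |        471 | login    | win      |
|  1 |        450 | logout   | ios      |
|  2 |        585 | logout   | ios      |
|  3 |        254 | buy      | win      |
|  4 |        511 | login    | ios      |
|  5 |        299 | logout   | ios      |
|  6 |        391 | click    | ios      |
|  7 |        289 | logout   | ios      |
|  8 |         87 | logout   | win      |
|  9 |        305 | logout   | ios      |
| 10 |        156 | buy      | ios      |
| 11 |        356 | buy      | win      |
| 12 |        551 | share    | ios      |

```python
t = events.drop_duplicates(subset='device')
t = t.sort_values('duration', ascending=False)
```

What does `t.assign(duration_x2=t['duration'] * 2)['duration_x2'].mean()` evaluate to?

921.0

drop duplicate device (keep=first):
   duration  action device
0       471   login    win
1       450  logout    ios
sort by duration descending:
   duration  action device
0       471   login    win
1       450  logout    ios
add column duration_x2 = t['duration'] * 2:
   duration  action device  duration_x2
0       471   login    win          942
1       450  logout    ios          900
The mean of column 'duration_x2' is 921.0.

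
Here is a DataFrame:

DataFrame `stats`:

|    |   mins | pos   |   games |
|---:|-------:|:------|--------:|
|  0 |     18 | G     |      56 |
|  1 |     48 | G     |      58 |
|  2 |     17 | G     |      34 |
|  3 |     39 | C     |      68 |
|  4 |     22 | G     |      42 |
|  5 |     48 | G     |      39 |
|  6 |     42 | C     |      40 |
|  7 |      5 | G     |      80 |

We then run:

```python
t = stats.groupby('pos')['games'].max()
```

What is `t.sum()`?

group by pos, max of games:
pos
C    68
G    80
Name: games, dtype: int64
Taking the sum of the resulting series gives 148.

148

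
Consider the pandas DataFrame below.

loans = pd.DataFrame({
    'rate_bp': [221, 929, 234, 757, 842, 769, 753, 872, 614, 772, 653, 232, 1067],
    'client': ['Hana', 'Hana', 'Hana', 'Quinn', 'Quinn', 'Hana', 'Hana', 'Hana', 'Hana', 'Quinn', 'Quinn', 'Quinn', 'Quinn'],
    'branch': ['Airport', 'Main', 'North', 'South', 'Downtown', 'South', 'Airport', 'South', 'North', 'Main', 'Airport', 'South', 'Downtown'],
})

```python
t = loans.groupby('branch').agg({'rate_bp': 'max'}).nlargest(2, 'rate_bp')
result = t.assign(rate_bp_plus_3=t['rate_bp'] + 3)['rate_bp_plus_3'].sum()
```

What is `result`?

2002

group by branch, max of rate_bp:
          rate_bp
branch           
Airport       753
Downtown     1067
Main          929
North         614
South         872
take 2 rows with largest rate_bp:
          rate_bp
branch           
Downtown     1067
Main          929
add column rate_bp_plus_3 = t['rate_bp'] + 3:
          rate_bp  rate_bp_plus_3
branch                           
Downtown     1067            1070
Main          929             932
So sum() = 2002.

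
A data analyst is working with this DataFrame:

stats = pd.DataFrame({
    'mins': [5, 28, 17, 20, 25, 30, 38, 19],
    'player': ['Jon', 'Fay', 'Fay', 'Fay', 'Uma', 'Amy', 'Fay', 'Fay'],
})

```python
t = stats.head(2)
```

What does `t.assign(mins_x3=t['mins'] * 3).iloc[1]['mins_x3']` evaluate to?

take first 2 rows:
   mins player
0     5    Jon
1    28    Fay
add column mins_x3 = t['mins'] * 3:
   mins player  mins_x3
0     5    Jon       15
1    28    Fay       84
So iloc[1]['mins_x3'] = 84.

84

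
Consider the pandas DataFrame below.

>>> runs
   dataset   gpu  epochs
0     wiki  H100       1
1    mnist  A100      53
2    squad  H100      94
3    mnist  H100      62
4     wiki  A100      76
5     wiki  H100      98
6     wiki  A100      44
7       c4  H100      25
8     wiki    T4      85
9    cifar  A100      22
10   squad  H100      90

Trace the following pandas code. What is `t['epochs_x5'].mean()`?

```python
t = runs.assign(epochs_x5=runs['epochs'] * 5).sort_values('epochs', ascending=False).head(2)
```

480.0

add column epochs_x5 = runs['epochs'] * 5:
   dataset   gpu  epochs  epochs_x5
0     wiki  H100       1          5
1    mnist  A100      53        265
2    squad  H100      94        470
3    mnist  H100      62        310
4     wiki  A100      76        380
5     wiki  H100      98        490
6     wiki  A100      44        220
7       c4  H100      25        125
8     wiki    T4      85        425
9    cifar  A100      22        110
10   squad  H100      90        450
sort by epochs descending:
   dataset   gpu  epochs  epochs_x5
5     wiki  H100      98        490
2    squad  H100      94        470
10   squad  H100      90        450
8     wiki    T4      85        425
4     wiki  A100      76        380
3    mnist  H100      62        310
1    mnist  A100      53        265
6     wiki  A100      44        220
7       c4  H100      25        125
9    cifar  A100      22        110
0     wiki  H100       1          5
take first 2 rows:
  dataset   gpu  epochs  epochs_x5
5    wiki  H100      98        490
2   squad  H100      94        470
So mean() = 480.0.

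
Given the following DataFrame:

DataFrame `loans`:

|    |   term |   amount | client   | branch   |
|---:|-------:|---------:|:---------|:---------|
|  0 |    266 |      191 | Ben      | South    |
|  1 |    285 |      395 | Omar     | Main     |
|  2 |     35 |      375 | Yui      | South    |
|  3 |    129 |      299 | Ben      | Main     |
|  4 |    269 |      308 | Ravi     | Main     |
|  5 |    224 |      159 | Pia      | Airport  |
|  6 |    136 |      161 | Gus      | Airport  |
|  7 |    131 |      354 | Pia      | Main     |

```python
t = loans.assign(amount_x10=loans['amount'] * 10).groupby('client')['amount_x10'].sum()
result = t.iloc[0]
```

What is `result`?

4900

add column amount_x10 = loans['amount'] * 10:
   term  amount client   branch  amount_x10
0   266     191    Ben    South        1910
1   285     395   Omar     Main        3950
2    35     375    Yui    South        3750
3   129     299    Ben     Main        2990
4   269     308   Ravi     Main        3080
5   224     159    Pia  Airport        1590
6   136     161    Gus  Airport        1610
7   131     354    Pia     Main        3540
group by client, sum of amount_x10:
client
Ben     4900
Gus     1610
Omar    3950
Pia     5130
Ravi    3080
Yui     3750
Name: amount_x10, dtype: int64
Reading off the value at position 0, we get 4900.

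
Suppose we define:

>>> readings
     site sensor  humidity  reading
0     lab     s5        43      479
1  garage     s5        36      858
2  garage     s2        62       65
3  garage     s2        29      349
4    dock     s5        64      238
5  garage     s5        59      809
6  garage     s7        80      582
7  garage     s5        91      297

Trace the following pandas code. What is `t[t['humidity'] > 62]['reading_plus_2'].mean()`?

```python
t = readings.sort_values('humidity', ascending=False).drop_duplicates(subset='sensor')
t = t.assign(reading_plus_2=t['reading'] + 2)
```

sort by humidity descending:
     site sensor  humidity  reading
7  garage     s5        91      297
6  garage     s7        80      582
4    dock     s5        64      238
2  garage     s2        62       65
5  garage     s5        59      809
0     lab     s5        43      479
1  garage     s5        36      858
3  garage     s2        29      349
drop duplicate sensor (keep=first):
     site sensor  humidity  reading
7  garage     s5        91      297
6  garage     s7        80      582
2  garage     s2        62       65
add column reading_plus_2 = t['reading'] + 2:
     site sensor  humidity  reading  reading_plus_2
7  garage     s5        91      297             299
6  garage     s7        80      582             584
2  garage     s2        62       65              67
filter rows where humidity > 62:
     site sensor  humidity  reading  reading_plus_2
7  garage     s5        91      297             299
6  garage     s7        80      582             584
Hence 441.5.

441.5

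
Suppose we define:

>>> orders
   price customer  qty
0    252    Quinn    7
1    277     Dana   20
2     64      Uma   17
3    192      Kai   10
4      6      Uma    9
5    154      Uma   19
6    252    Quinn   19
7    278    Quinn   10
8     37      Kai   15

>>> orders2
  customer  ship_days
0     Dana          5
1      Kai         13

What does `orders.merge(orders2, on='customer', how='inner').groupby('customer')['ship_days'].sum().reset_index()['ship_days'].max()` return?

26

merge on 'customer' (how='inner') → 3 rows:
   price customer  qty  ship_days
0    277     Dana   20          5
1    192      Kai   10         13
2     37      Kai   15         13
group by customer, sum of ship_days:
customer
Dana     5
Kai     26
Name: ship_days, dtype: int64
reset_index():
  customer  ship_days
0     Dana          5
1      Kai         26
So max() = 26.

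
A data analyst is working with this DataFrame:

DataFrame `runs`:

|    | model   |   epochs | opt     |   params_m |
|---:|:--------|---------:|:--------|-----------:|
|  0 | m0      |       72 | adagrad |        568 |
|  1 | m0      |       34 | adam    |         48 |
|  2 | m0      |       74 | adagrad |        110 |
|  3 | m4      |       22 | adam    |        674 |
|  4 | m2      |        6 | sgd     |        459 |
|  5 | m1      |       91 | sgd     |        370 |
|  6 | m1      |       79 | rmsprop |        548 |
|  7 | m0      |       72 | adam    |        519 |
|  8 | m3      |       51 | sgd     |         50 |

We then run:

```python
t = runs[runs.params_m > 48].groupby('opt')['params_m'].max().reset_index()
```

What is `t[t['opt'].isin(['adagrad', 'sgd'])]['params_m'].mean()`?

filter rows where params_m > 48:
  model  epochs      opt  params_m
0    m0      72  adagrad       568
2    m0      74  adagrad       110
3    m4      22     adam       674
4    m2       6      sgd       459
5    m1      91      sgd       370
6    m1      79  rmsprop       548
7    m0      72     adam       519
8    m3      51      sgd        50
group by opt, max of params_m:
opt
adagrad    568
adam       674
rmsprop    548
sgd        459
Name: params_m, dtype: int64
reset_index():
       opt  params_m
0  adagrad       568
1     adam       674
2  rmsprop       548
3      sgd       459
filter rows where opt in ['adagrad', 'sgd']:
       opt  params_m
0  adagrad       568
3      sgd       459
Reading off the mean of column 'params_m', we get 513.5.

513.5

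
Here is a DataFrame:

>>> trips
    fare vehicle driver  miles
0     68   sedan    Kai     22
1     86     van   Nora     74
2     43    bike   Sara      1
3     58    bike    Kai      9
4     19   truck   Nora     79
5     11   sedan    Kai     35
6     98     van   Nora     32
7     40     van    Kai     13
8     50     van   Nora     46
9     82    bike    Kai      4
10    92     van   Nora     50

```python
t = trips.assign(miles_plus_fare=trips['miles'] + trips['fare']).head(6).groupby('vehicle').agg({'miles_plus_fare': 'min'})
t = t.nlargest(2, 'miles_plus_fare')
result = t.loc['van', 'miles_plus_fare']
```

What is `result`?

add column miles_plus_fare = trips['miles'] + trips['fare']:
    fare vehicle driver  miles  miles_plus_fare
0     68   sedan    Kai     22               90
1     86     van   Nora     74              160
2     43    bike   Sara      1               44
3     58    bike    Kai      9               67
4     19   truck   Nora     79               98
5     11   sedan    Kai     35               46
6     98     van   Nora     32              130
7     40     van    Kai     13               53
8     50     van   Nora     46               96
9     82    bike    Kai      4               86
10    92     van   Nora     50              142
take first 6 rows:
   fare vehicle driver  miles  miles_plus_fare
0    68   sedan    Kai     22               90
1    86     van   Nora     74              160
2    43    bike   Sara      1               44
3    58    bike    Kai      9               67
4    19   truck   Nora     79               98
5    11   sedan    Kai     35               46
group by vehicle, min of miles_plus_fare:
         miles_plus_fare
vehicle                 
bike                  44
sedan                 46
truck                 98
van                  160
take 2 rows with largest miles_plus_fare:
         miles_plus_fare
vehicle                 
van                  160
truck                 98
Reading off the value at row 'van', column 'miles_plus_fare', we get 160.

160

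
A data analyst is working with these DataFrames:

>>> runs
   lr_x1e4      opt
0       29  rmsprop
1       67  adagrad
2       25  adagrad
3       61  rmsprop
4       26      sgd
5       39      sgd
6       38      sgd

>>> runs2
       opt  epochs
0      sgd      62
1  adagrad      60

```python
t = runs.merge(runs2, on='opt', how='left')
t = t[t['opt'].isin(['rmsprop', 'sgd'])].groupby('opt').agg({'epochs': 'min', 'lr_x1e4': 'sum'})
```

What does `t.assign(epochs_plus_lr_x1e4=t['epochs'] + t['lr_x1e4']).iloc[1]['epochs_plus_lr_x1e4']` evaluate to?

merge on 'opt' (how='left') → 7 rows:
   lr_x1e4      opt  epochs
0       29  rmsprop     NaN
1       67  adagrad    60.0
2       25  adagrad    60.0
3       61  rmsprop     NaN
4       26      sgd    62.0
5       39      sgd    62.0
6       38      sgd    62.0
filter rows where opt in ['rmsprop', 'sgd']:
   lr_x1e4      opt  epochs
0       29  rmsprop     NaN
3       61  rmsprop     NaN
4       26      sgd    62.0
5       39      sgd    62.0
6       38      sgd    62.0
group by opt: min(epochs), sum(lr_x1e4):
         epochs  lr_x1e4
opt                     
rmsprop     NaN       90
sgd        62.0      103
add column epochs_plus_lr_x1e4 = t['epochs'] + t['lr_x1e4']:
         epochs  lr_x1e4  epochs_plus_lr_x1e4
opt                                          
rmsprop     NaN       90                  NaN
sgd        62.0      103                165.0

165.0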